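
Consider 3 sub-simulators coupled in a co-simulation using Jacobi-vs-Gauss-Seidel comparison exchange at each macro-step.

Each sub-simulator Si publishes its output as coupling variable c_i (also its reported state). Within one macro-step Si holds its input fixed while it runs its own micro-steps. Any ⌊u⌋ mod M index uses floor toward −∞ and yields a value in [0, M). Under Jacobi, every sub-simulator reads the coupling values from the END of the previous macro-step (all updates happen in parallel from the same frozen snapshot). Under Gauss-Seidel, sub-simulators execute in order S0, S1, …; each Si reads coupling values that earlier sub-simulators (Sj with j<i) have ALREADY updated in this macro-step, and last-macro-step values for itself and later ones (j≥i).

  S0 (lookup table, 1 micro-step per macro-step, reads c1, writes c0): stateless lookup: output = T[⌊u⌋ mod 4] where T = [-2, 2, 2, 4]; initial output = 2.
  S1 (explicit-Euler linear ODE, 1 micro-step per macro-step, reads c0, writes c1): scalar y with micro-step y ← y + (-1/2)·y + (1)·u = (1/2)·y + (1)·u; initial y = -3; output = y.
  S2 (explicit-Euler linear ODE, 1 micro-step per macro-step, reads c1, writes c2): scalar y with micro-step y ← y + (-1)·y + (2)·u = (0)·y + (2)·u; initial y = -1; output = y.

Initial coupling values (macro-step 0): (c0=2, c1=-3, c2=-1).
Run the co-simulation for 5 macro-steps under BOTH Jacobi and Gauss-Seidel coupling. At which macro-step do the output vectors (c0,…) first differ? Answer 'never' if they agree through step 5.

[Jacobi] macro 1: S0 reads c1=-3 → after 1×micro: 2; S1 reads c0=2 → after 1×micro: 1/2; S2 reads c1=-3 → after 1×micro: -6 ⇒ (c0=2, c1=1/2, c2=-6)
[Jacobi] macro 2: S0 reads c1=1/2 → after 1×micro: -2; S1 reads c0=2 → after 1×micro: 9/4; S2 reads c1=1/2 → after 1×micro: 1 ⇒ (c0=-2, c1=9/4, c2=1)
[Jacobi] macro 3: S0 reads c1=9/4 → after 1×micro: 2; S1 reads c0=-2 → after 1×micro: -7/8; S2 reads c1=9/4 → after 1×micro: 9/2 ⇒ (c0=2, c1=-7/8, c2=9/2)
[Jacobi] macro 4: S0 reads c1=-7/8 → after 1×micro: 4; S1 reads c0=2 → after 1×micro: 25/16; S2 reads c1=-7/8 → after 1×micro: -7/4 ⇒ (c0=4, c1=25/16, c2=-7/4)
[Jacobi] macro 5: S0 reads c1=25/16 → after 1×micro: 2; S1 reads c0=4 → after 1×micro: 153/32; S2 reads c1=25/16 → after 1×micro: 25/8 ⇒ (c0=2, c1=153/32, c2=25/8)
[Gauss-Seidel] macro 1: S0 reads c1=-3 → after 1×micro: 2; S1 reads c0=2 → after 1×micro: 1/2; S2 reads c1=1/2 → after 1×micro: 1 ⇒ (c0=2, c1=1/2, c2=1)
[Gauss-Seidel] macro 2: S0 reads c1=1/2 → after 1×micro: -2; S1 reads c0=-2 → after 1×micro: -7/4; S2 reads c1=-7/4 → after 1×micro: -7/2 ⇒ (c0=-2, c1=-7/4, c2=-7/2)
[Gauss-Seidel] macro 3: S0 reads c1=-7/4 → after 1×micro: 2; S1 reads c0=2 → after 1×micro: 9/8; S2 reads c1=9/8 → after 1×micro: 9/4 ⇒ (c0=2, c1=9/8, c2=9/4)
[Gauss-Seidel] macro 4: S0 reads c1=9/8 → after 1×micro: 2; S1 reads c0=2 → after 1×micro: 41/16; S2 reads c1=41/16 → after 1×micro: 41/8 ⇒ (c0=2, c1=41/16, c2=41/8)
[Gauss-Seidel] macro 5: S0 reads c1=41/16 → after 1×micro: 2; S1 reads c0=2 → after 1×micro: 105/32; S2 reads c1=105/32 → after 1×micro: 105/16 ⇒ (c0=2, c1=105/32, c2=105/16)

first divergence at macro-step: 1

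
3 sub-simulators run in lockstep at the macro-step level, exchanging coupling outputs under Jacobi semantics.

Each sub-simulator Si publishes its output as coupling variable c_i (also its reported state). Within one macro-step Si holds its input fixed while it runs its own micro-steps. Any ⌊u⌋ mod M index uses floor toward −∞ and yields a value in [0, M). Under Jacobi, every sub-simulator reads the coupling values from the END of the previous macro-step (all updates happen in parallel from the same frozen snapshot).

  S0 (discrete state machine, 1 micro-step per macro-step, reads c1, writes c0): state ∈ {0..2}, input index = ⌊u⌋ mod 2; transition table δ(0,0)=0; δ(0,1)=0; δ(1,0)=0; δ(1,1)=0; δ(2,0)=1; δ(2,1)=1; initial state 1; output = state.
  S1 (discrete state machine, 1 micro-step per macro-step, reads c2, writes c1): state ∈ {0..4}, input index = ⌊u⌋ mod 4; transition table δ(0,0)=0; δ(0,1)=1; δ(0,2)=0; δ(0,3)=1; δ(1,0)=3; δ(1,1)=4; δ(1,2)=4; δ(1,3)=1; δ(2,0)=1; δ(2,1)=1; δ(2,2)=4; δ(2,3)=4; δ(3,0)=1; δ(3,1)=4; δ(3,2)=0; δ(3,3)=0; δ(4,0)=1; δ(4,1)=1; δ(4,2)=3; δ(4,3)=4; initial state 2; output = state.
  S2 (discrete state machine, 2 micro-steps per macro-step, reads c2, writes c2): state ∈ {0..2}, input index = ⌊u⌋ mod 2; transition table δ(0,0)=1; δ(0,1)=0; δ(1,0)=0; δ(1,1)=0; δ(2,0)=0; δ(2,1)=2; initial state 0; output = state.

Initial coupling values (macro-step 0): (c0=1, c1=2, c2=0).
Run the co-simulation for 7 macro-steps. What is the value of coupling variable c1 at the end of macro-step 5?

c1 at macro-step 5 = 1

macro 1: S0 reads c1=2 → after 1×micro: 0; S1 reads c2=0 → after 1×micro: 1; S2 reads c2=0 → after 2×micro: 0 ⇒ (c0=0, c1=1, c2=0)
macro 2: S0 reads c1=1 → after 1×micro: 0; S1 reads c2=0 → after 1×micro: 3; S2 reads c2=0 → after 2×micro: 0 ⇒ (c0=0, c1=3, c2=0)
macro 3: S0 reads c1=3 → after 1×micro: 0; S1 reads c2=0 → after 1×micro: 1; S2 reads c2=0 → after 2×micro: 0 ⇒ (c0=0, c1=1, c2=0)
macro 4: S0 reads c1=1 → after 1×micro: 0; S1 reads c2=0 → after 1×micro: 3; S2 reads c2=0 → after 2×micro: 0 ⇒ (c0=0, c1=3, c2=0)
macro 5: S0 reads c1=3 → after 1×micro: 0; S1 reads c2=0 → after 1×micro: 1; S2 reads c2=0 → after 2×micro: 0 ⇒ (c0=0, c1=1, c2=0)
macro 6: S0 reads c1=1 → after 1×micro: 0; S1 reads c2=0 → after 1×micro: 3; S2 reads c2=0 → after 2×micro: 0 ⇒ (c0=0, c1=3, c2=0)
macro 7: S0 reads c1=3 → after 1×micro: 0; S1 reads c2=0 → after 1×micro: 1; S2 reads c2=0 → after 2×micro: 0 ⇒ (c0=0, c1=1, c2=0)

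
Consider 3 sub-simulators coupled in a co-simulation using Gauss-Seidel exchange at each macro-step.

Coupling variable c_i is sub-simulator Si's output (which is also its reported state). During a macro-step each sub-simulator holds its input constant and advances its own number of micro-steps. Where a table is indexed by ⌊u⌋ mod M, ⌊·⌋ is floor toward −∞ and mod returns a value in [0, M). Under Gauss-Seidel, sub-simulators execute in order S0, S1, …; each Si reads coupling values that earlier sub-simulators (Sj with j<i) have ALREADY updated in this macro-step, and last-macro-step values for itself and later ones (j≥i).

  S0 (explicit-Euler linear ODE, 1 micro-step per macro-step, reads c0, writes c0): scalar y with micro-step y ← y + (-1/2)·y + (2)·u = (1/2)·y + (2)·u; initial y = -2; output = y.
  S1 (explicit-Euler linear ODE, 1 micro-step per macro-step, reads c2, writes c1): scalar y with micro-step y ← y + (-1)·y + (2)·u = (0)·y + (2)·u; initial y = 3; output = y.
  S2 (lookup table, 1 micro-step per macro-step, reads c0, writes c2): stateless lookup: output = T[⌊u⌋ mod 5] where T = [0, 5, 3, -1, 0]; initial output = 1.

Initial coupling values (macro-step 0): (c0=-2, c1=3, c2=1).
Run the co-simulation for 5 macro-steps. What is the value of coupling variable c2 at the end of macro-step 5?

macro 1: S0 reads c0=-2 → after 1×micro: -5; S1 reads c2=1 → after 1×micro: 2; S2 reads c0=-5 → after 1×micro: 0 ⇒ (c0=-5, c1=2, c2=0)
macro 2: S0 reads c0=-5 → after 1×micro: -25/2; S1 reads c2=0 → after 1×micro: 0; S2 reads c0=-25/2 → after 1×micro: 3 ⇒ (c0=-25/2, c1=0, c2=3)
macro 3: S0 reads c0=-25/2 → after 1×micro: -125/4; S1 reads c2=3 → after 1×micro: 6; S2 reads c0=-125/4 → after 1×micro: -1 ⇒ (c0=-125/4, c1=6, c2=-1)
macro 4: S0 reads c0=-125/4 → after 1×micro: -625/8; S1 reads c2=-1 → after 1×micro: -2; S2 reads c0=-625/8 → after 1×micro: 5 ⇒ (c0=-625/8, c1=-2, c2=5)
macro 5: S0 reads c0=-625/8 → after 1×micro: -3125/16; S1 reads c2=5 → after 1×micro: 10; S2 reads c0=-3125/16 → after 1×micro: 0 ⇒ (c0=-3125/16, c1=10, c2=0)

c2 at macro-step 5 = 0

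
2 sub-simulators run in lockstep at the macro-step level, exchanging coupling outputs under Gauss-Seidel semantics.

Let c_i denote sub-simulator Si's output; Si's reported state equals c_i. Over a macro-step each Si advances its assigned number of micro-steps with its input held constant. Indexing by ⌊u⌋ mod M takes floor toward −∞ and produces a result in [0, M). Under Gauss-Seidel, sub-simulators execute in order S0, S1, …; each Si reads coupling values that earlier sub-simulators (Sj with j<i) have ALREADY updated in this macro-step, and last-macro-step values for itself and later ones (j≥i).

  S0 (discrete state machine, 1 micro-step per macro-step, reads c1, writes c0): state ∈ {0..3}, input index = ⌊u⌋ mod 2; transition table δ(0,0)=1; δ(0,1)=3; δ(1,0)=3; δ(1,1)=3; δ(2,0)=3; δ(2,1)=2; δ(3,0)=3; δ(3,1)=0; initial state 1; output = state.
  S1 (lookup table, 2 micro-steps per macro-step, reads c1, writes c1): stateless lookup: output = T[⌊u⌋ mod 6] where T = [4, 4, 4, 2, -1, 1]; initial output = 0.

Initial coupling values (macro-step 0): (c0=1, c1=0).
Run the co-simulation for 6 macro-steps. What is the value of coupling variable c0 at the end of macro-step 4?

c0 at macro-step 4 = 3

macro 1: S0 reads c1=0 → after 1×micro: 3; S1 reads c1=0 → after 2×micro: 4 ⇒ (c0=3, c1=4)
macro 2: S0 reads c1=4 → after 1×micro: 3; S1 reads c1=4 → after 2×micro: -1 ⇒ (c0=3, c1=-1)
macro 3: S0 reads c1=-1 → after 1×micro: 0; S1 reads c1=-1 → after 2×micro: 1 ⇒ (c0=0, c1=1)
macro 4: S0 reads c1=1 → after 1×micro: 3; S1 reads c1=1 → after 2×micro: 4 ⇒ (c0=3, c1=4)
macro 5: S0 reads c1=4 → after 1×micro: 3; S1 reads c1=4 → after 2×micro: -1 ⇒ (c0=3, c1=-1)
macro 6: S0 reads c1=-1 → after 1×micro: 0; S1 reads c1=-1 → after 2×micro: 1 ⇒ (c0=0, c1=1)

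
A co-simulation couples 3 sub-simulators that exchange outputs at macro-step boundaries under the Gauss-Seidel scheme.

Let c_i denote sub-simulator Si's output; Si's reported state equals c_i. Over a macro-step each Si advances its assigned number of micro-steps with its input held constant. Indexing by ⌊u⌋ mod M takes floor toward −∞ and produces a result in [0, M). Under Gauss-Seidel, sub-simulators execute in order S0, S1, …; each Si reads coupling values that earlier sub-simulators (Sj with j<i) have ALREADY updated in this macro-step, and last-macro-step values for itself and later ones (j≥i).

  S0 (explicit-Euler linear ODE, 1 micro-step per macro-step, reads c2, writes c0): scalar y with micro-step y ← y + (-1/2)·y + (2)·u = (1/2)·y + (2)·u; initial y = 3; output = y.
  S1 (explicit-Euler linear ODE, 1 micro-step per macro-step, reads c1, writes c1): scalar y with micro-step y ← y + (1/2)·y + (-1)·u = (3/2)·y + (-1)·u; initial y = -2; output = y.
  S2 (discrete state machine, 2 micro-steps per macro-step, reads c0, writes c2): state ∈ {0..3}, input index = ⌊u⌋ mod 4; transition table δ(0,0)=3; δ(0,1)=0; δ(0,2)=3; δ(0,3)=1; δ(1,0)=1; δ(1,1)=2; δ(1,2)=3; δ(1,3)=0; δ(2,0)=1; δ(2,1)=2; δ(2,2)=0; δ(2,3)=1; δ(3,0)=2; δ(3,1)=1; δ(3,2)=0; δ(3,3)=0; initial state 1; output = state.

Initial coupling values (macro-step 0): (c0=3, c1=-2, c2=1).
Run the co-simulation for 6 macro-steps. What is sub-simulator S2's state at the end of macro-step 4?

macro 1: S0 reads c2=1 → after 1×micro: 7/2; S1 reads c1=-2 → after 1×micro: -1; S2 reads c0=7/2 → after 2×micro: 1 ⇒ (c0=7/2, c1=-1, c2=1)
macro 2: S0 reads c2=1 → after 1×micro: 15/4; S1 reads c1=-1 → after 1×micro: -1/2; S2 reads c0=15/4 → after 2×micro: 1 ⇒ (c0=15/4, c1=-1/2, c2=1)
macro 3: S0 reads c2=1 → after 1×micro: 31/8; S1 reads c1=-1/2 → after 1×micro: -1/4; S2 reads c0=31/8 → after 2×micro: 1 ⇒ (c0=31/8, c1=-1/4, c2=1)
macro 4: S0 reads c2=1 → after 1×micro: 63/16; S1 reads c1=-1/4 → after 1×micro: -1/8; S2 reads c0=63/16 → after 2×micro: 1 ⇒ (c0=63/16, c1=-1/8, c2=1)
macro 5: S0 reads c2=1 → after 1×micro: 127/32; S1 reads c1=-1/8 → after 1×micro: -1/16; S2 reads c0=127/32 → after 2×micro: 1 ⇒ (c0=127/32, c1=-1/16, c2=1)
macro 6: S0 reads c2=1 → after 1×micro: 255/64; S1 reads c1=-1/16 → after 1×micro: -1/32; S2 reads c0=255/64 → after 2×micro: 1 ⇒ (c0=255/64, c1=-1/32, c2=1)

S2 state at macro-step 4 = 1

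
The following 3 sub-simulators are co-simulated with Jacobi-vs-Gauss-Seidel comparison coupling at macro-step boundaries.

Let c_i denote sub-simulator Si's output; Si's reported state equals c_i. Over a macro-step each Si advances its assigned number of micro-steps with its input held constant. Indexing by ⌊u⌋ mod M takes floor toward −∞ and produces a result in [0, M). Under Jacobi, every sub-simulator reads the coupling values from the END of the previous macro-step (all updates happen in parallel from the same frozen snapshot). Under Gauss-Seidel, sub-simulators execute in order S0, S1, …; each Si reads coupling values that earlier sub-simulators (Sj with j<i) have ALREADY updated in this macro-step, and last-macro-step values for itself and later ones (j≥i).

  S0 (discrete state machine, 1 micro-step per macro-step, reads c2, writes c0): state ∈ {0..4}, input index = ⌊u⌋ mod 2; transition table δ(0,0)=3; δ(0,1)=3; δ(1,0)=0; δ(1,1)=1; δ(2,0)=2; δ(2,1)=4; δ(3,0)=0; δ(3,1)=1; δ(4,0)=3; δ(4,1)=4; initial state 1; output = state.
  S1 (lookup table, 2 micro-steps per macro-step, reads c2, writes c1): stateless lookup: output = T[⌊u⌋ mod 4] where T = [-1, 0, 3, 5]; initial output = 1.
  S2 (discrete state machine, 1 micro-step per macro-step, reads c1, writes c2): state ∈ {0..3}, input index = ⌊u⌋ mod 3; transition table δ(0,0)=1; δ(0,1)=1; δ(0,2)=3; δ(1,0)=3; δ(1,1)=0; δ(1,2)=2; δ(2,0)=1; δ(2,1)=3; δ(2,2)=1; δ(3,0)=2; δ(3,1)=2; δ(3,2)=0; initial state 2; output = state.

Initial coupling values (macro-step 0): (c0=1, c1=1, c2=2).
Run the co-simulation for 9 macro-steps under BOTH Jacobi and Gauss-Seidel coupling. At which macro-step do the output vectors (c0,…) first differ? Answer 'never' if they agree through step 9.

[Jacobi] macro 1: S0 reads c2=2 → after 1×micro: 0; S1 reads c2=2 → after 2×micro: 3; S2 reads c1=1 → after 1×micro: 3 ⇒ (c0=0, c1=3, c2=3)
[Jacobi] macro 2: S0 reads c2=3 → after 1×micro: 3; S1 reads c2=3 → after 2×micro: 5; S2 reads c1=3 → after 1×micro: 2 ⇒ (c0=3, c1=5, c2=2)
[Jacobi] macro 3: S0 reads c2=2 → after 1×micro: 0; S1 reads c2=2 → after 2×micro: 3; S2 reads c1=5 → after 1×micro: 1 ⇒ (c0=0, c1=3, c2=1)
[Jacobi] macro 4: S0 reads c2=1 → after 1×micro: 3; S1 reads c2=1 → after 2×micro: 0; S2 reads c1=3 → after 1×micro: 3 ⇒ (c0=3, c1=0, c2=3)
[Jacobi] macro 5: S0 reads c2=3 → after 1×micro: 1; S1 reads c2=3 → after 2×micro: 5; S2 reads c1=0 → after 1×micro: 2 ⇒ (c0=1, c1=5, c2=2)
[Jacobi] macro 6: S0 reads c2=2 → after 1×micro: 0; S1 reads c2=2 → after 2×micro: 3; S2 reads c1=5 → after 1×micro: 1 ⇒ (c0=0, c1=3, c2=1)
[Jacobi] macro 7: S0 reads c2=1 → after 1×micro: 3; S1 reads c2=1 → after 2×micro: 0; S2 reads c1=3 → after 1×micro: 3 ⇒ (c0=3, c1=0, c2=3)
[Jacobi] macro 8: S0 reads c2=3 → after 1×micro: 1; S1 reads c2=3 → after 2×micro: 5; S2 reads c1=0 → after 1×micro: 2 ⇒ (c0=1, c1=5, c2=2)
[Jacobi] macro 9: S0 reads c2=2 → after 1×micro: 0; S1 reads c2=2 → after 2×micro: 3; S2 reads c1=5 → after 1×micro: 1 ⇒ (c0=0, c1=3, c2=1)
[Gauss-Seidel] macro 1: S0 reads c2=2 → after 1×micro: 0; S1 reads c2=2 → after 2×micro: 3; S2 reads c1=3 → after 1×micro: 1 ⇒ (c0=0, c1=3, c2=1)
[Gauss-Seidel] macro 2: S0 reads c2=1 → after 1×micro: 3; S1 reads c2=1 → after 2×micro: 0; S2 reads c1=0 → after 1×micro: 3 ⇒ (c0=3, c1=0, c2=3)
[Gauss-Seidel] macro 3: S0 reads c2=3 → after 1×micro: 1; S1 reads c2=3 → after 2×micro: 5; S2 reads c1=5 → after 1×micro: 0 ⇒ (c0=1, c1=5, c2=0)
[Gauss-Seidel] macro 4: S0 reads c2=0 → after 1×micro: 0; S1 reads c2=0 → after 2×micro: -1; S2 reads c1=-1 → after 1×micro: 3 ⇒ (c0=0, c1=-1, c2=3)
[Gauss-Seidel] macro 5: S0 reads c2=3 → after 1×micro: 3; S1 reads c2=3 → after 2×micro: 5; S2 reads c1=5 → after 1×micro: 0 ⇒ (c0=3, c1=5, c2=0)
[Gauss-Seidel] macro 6: S0 reads c2=0 → after 1×micro: 0; S1 reads c2=0 → after 2×micro: -1; S2 reads c1=-1 → after 1×micro: 3 ⇒ (c0=0, c1=-1, c2=3)
[Gauss-Seidel] macro 7: S0 reads c2=3 → after 1×micro: 3; S1 reads c2=3 → after 2×micro: 5; S2 reads c1=5 → after 1×micro: 0 ⇒ (c0=3, c1=5, c2=0)
[Gauss-Seidel] macro 8: S0 reads c2=0 → after 1×micro: 0; S1 reads c2=0 → after 2×micro: -1; S2 reads c1=-1 → after 1×micro: 3 ⇒ (c0=0, c1=-1, c2=3)
[Gauss-Seidel] macro 9: S0 reads c2=3 → after 1×micro: 3; S1 reads c2=3 → after 2×micro: 5; S2 reads c1=5 → after 1×micro: 0 ⇒ (c0=3, c1=5, c2=0)

first divergence at macro-step: 1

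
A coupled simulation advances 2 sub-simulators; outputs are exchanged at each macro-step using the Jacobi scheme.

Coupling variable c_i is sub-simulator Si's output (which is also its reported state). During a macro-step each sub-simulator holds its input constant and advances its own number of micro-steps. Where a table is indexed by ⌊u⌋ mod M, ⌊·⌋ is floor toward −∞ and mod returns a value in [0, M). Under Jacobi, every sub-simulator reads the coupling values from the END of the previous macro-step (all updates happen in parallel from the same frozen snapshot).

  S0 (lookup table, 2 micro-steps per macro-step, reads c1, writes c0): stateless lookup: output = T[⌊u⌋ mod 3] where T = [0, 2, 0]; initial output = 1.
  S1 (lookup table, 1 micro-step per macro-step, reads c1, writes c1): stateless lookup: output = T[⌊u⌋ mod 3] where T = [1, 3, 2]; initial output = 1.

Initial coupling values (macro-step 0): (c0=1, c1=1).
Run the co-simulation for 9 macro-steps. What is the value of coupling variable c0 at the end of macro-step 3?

macro 1: S0 reads c1=1 → after 2×micro: 2; S1 reads c1=1 → after 1×micro: 3 ⇒ (c0=2, c1=3)
macro 2: S0 reads c1=3 → after 2×micro: 0; S1 reads c1=3 → after 1×micro: 1 ⇒ (c0=0, c1=1)
macro 3: S0 reads c1=1 → after 2×micro: 2; S1 reads c1=1 → after 1×micro: 3 ⇒ (c0=2, c1=3)
macro 4: S0 reads c1=3 → after 2×micro: 0; S1 reads c1=3 → after 1×micro: 1 ⇒ (c0=0, c1=1)
macro 5: S0 reads c1=1 → after 2×micro: 2; S1 reads c1=1 → after 1×micro: 3 ⇒ (c0=2, c1=3)
macro 6: S0 reads c1=3 → after 2×micro: 0; S1 reads c1=3 → after 1×micro: 1 ⇒ (c0=0, c1=1)
macro 7: S0 reads c1=1 → after 2×micro: 2; S1 reads c1=1 → after 1×micro: 3 ⇒ (c0=2, c1=3)
macro 8: S0 reads c1=3 → after 2×micro: 0; S1 reads c1=3 → after 1×micro: 1 ⇒ (c0=0, c1=1)
macro 9: S0 reads c1=1 → after 2×micro: 2; S1 reads c1=1 → after 1×micro: 3 ⇒ (c0=2, c1=3)

c0 at macro-step 3 = 2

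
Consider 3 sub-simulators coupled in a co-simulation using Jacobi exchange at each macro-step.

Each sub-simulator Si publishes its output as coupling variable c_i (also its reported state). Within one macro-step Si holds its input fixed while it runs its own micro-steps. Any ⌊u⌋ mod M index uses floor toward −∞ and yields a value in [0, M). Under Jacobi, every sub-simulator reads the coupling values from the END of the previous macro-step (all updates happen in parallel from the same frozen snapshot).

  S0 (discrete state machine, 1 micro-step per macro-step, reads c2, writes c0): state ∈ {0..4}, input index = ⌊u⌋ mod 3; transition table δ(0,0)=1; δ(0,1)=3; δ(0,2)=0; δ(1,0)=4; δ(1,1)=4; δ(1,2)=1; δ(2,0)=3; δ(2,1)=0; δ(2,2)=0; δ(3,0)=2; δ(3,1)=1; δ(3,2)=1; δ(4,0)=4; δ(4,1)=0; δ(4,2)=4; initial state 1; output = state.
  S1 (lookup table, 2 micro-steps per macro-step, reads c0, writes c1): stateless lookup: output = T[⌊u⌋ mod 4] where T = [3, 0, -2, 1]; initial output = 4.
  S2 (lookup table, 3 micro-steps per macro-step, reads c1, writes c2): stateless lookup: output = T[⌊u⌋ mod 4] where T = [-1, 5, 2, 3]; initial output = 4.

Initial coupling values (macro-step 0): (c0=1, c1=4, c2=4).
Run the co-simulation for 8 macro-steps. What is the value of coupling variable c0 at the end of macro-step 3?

macro 1: S0 reads c2=4 → after 1×micro: 4; S1 reads c0=1 → after 2×micro: 0; S2 reads c1=4 → after 3×micro: -1 ⇒ (c0=4, c1=0, c2=-1)
macro 2: S0 reads c2=-1 → after 1×micro: 4; S1 reads c0=4 → after 2×micro: 3; S2 reads c1=0 → after 3×micro: -1 ⇒ (c0=4, c1=3, c2=-1)
macro 3: S0 reads c2=-1 → after 1×micro: 4; S1 reads c0=4 → after 2×micro: 3; S2 reads c1=3 → after 3×micro: 3 ⇒ (c0=4, c1=3, c2=3)
macro 4: S0 reads c2=3 → after 1×micro: 4; S1 reads c0=4 → after 2×micro: 3; S2 reads c1=3 → after 3×micro: 3 ⇒ (c0=4, c1=3, c2=3)
macro 5: S0 reads c2=3 → after 1×micro: 4; S1 reads c0=4 → after 2×micro: 3; S2 reads c1=3 → after 3×micro: 3 ⇒ (c0=4, c1=3, c2=3)
macro 6: S0 reads c2=3 → after 1×micro: 4; S1 reads c0=4 → after 2×micro: 3; S2 reads c1=3 → after 3×micro: 3 ⇒ (c0=4, c1=3, c2=3)
macro 7: S0 reads c2=3 → after 1×micro: 4; S1 reads c0=4 → after 2×micro: 3; S2 reads c1=3 → after 3×micro: 3 ⇒ (c0=4, c1=3, c2=3)
macro 8: S0 reads c2=3 → after 1×micro: 4; S1 reads c0=4 → after 2×micro: 3; S2 reads c1=3 → after 3×micro: 3 ⇒ (c0=4, c1=3, c2=3)

c0 at macro-step 3 = 4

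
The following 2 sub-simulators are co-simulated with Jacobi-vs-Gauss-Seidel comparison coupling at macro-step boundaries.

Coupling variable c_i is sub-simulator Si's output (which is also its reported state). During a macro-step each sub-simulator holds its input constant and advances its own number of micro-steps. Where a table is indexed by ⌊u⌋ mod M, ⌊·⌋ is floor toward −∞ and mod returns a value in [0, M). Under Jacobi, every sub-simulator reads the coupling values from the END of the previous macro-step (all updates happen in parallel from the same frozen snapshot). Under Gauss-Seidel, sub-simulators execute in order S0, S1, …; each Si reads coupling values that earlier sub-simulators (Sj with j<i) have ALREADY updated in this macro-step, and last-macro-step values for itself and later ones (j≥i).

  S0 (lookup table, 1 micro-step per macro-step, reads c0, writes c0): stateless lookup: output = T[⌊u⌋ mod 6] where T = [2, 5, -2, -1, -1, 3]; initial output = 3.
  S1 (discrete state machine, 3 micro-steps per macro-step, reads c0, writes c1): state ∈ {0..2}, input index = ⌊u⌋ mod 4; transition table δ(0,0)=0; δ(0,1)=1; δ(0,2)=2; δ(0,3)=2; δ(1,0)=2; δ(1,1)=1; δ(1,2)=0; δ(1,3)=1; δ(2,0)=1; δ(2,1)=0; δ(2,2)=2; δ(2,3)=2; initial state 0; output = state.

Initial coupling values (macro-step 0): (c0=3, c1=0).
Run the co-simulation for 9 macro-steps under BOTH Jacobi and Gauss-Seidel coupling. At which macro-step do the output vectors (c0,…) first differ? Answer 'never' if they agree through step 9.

[Jacobi] macro 1: S0 reads c0=3 → after 1×micro: -1; S1 reads c0=3 → after 3×micro: 2 ⇒ (c0=-1, c1=2)
[Jacobi] macro 2: S0 reads c0=-1 → after 1×micro: 3; S1 reads c0=-1 → after 3×micro: 2 ⇒ (c0=3, c1=2)
[Jacobi] macro 3: S0 reads c0=3 → after 1×micro: -1; S1 reads c0=3 → after 3×micro: 2 ⇒ (c0=-1, c1=2)
[Jacobi] macro 4: S0 reads c0=-1 → after 1×micro: 3; S1 reads c0=-1 → after 3×micro: 2 ⇒ (c0=3, c1=2)
[Jacobi] macro 5: S0 reads c0=3 → after 1×micro: -1; S1 reads c0=3 → after 3×micro: 2 ⇒ (c0=-1, c1=2)
[Jacobi] macro 6: S0 reads c0=-1 → after 1×micro: 3; S1 reads c0=-1 → after 3×micro: 2 ⇒ (c0=3, c1=2)
[Jacobi] macro 7: S0 reads c0=3 → after 1×micro: -1; S1 reads c0=3 → after 3×micro: 2 ⇒ (c0=-1, c1=2)
[Jacobi] macro 8: S0 reads c0=-1 → after 1×micro: 3; S1 reads c0=-1 → after 3×micro: 2 ⇒ (c0=3, c1=2)
[Jacobi] macro 9: S0 reads c0=3 → after 1×micro: -1; S1 reads c0=3 → after 3×micro: 2 ⇒ (c0=-1, c1=2)
[Gauss-Seidel] macro 1: S0 reads c0=3 → after 1×micro: -1; S1 reads c0=-1 → after 3×micro: 2 ⇒ (c0=-1, c1=2)
[Gauss-Seidel] macro 2: S0 reads c0=-1 → after 1×micro: 3; S1 reads c0=3 → after 3×micro: 2 ⇒ (c0=3, c1=2)
[Gauss-Seidel] macro 3: S0 reads c0=3 → after 1×micro: -1; S1 reads c0=-1 → after 3×micro: 2 ⇒ (c0=-1, c1=2)
[Gauss-Seidel] macro 4: S0 reads c0=-1 → after 1×micro: 3; S1 reads c0=3 → after 3×micro: 2 ⇒ (c0=3, c1=2)
[Gauss-Seidel] macro 5: S0 reads c0=3 → after 1×micro: -1; S1 reads c0=-1 → after 3×micro: 2 ⇒ (c0=-1, c1=2)
[Gauss-Seidel] macro 6: S0 reads c0=-1 → after 1×micro: 3; S1 reads c0=3 → after 3×micro: 2 ⇒ (c0=3, c1=2)
[Gauss-Seidel] macro 7: S0 reads c0=3 → after 1×micro: -1; S1 reads c0=-1 → after 3×micro: 2 ⇒ (c0=-1, c1=2)
[Gauss-Seidel] macro 8: S0 reads c0=-1 → after 1×micro: 3; S1 reads c0=3 → after 3×micro: 2 ⇒ (c0=3, c1=2)
[Gauss-Seidel] macro 9: S0 reads c0=3 → after 1×micro: -1; S1 reads c0=-1 → after 3×micro: 2 ⇒ (c0=-1, c1=2)

first divergence at macro-step: never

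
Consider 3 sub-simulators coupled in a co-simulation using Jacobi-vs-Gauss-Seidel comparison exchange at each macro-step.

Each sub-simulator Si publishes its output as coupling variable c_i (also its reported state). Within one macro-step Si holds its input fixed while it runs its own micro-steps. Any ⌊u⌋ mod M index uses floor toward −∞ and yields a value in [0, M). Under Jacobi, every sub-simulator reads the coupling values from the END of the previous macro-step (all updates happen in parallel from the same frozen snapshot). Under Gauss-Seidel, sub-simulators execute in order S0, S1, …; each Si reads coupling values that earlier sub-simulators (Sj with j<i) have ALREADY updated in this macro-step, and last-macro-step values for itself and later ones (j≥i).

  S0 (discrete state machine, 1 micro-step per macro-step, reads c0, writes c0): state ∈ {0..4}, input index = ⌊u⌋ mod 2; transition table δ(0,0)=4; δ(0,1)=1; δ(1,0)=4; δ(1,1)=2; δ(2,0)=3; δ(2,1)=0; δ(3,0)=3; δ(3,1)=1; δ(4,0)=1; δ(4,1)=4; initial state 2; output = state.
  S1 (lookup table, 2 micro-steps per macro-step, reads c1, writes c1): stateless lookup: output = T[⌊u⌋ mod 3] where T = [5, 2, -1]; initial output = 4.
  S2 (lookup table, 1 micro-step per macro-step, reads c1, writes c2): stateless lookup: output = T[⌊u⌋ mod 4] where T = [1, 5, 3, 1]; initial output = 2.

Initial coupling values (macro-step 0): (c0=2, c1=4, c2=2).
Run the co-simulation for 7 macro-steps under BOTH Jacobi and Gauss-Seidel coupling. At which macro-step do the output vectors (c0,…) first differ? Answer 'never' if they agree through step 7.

first divergence at macro-step: 1

[Jacobi] macro 1: S0 reads c0=2 → after 1×micro: 3; S1 reads c1=4 → after 2×micro: 2; S2 reads c1=4 → after 1×micro: 1 ⇒ (c0=3, c1=2, c2=1)
[Jacobi] macro 2: S0 reads c0=3 → after 1×micro: 1; S1 reads c1=2 → after 2×micro: -1; S2 reads c1=2 → after 1×micro: 3 ⇒ (c0=1, c1=-1, c2=3)
[Jacobi] macro 3: S0 reads c0=1 → after 1×micro: 2; S1 reads c1=-1 → after 2×micro: -1; S2 reads c1=-1 → after 1×micro: 1 ⇒ (c0=2, c1=-1, c2=1)
[Jacobi] macro 4: S0 reads c0=2 → after 1×micro: 3; S1 reads c1=-1 → after 2×micro: -1; S2 reads c1=-1 → after 1×micro: 1 ⇒ (c0=3, c1=-1, c2=1)
[Jacobi] macro 5: S0 reads c0=3 → after 1×micro: 1; S1 reads c1=-1 → after 2×micro: -1; S2 reads c1=-1 → after 1×micro: 1 ⇒ (c0=1, c1=-1, c2=1)
[Jacobi] macro 6: S0 reads c0=1 → after 1×micro: 2; S1 reads c1=-1 → after 2×micro: -1; S2 reads c1=-1 → after 1×micro: 1 ⇒ (c0=2, c1=-1, c2=1)
[Jacobi] macro 7: S0 reads c0=2 → after 1×micro: 3; S1 reads c1=-1 → after 2×micro: -1; S2 reads c1=-1 → after 1×micro: 1 ⇒ (c0=3, c1=-1, c2=1)
[Gauss-Seidel] macro 1: S0 reads c0=2 → after 1×micro: 3; S1 reads c1=4 → after 2×micro: 2; S2 reads c1=2 → after 1×micro: 3 ⇒ (c0=3, c1=2, c2=3)
[Gauss-Seidel] macro 2: S0 reads c0=3 → after 1×micro: 1; S1 reads c1=2 → after 2×micro: -1; S2 reads c1=-1 → after 1×micro: 1 ⇒ (c0=1, c1=-1, c2=1)
[Gauss-Seidel] macro 3: S0 reads c0=1 → after 1×micro: 2; S1 reads c1=-1 → after 2×micro: -1; S2 reads c1=-1 → after 1×micro: 1 ⇒ (c0=2, c1=-1, c2=1)
[Gauss-Seidel] macro 4: S0 reads c0=2 → after 1×micro: 3; S1 reads c1=-1 → after 2×micro: -1; S2 reads c1=-1 → after 1×micro: 1 ⇒ (c0=3, c1=-1, c2=1)
[Gauss-Seidel] macro 5: S0 reads c0=3 → after 1×micro: 1; S1 reads c1=-1 → after 2×micro: -1; S2 reads c1=-1 → after 1×micro: 1 ⇒ (c0=1, c1=-1, c2=1)
[Gauss-Seidel] macro 6: S0 reads c0=1 → after 1×micro: 2; S1 reads c1=-1 → after 2×micro: -1; S2 reads c1=-1 → after 1×micro: 1 ⇒ (c0=2, c1=-1, c2=1)
[Gauss-Seidel] macro 7: S0 reads c0=2 → after 1×micro: 3; S1 reads c1=-1 → after 2×micro: -1; S2 reads c1=-1 → after 1×micro: 1 ⇒ (c0=3, c1=-1, c2=1)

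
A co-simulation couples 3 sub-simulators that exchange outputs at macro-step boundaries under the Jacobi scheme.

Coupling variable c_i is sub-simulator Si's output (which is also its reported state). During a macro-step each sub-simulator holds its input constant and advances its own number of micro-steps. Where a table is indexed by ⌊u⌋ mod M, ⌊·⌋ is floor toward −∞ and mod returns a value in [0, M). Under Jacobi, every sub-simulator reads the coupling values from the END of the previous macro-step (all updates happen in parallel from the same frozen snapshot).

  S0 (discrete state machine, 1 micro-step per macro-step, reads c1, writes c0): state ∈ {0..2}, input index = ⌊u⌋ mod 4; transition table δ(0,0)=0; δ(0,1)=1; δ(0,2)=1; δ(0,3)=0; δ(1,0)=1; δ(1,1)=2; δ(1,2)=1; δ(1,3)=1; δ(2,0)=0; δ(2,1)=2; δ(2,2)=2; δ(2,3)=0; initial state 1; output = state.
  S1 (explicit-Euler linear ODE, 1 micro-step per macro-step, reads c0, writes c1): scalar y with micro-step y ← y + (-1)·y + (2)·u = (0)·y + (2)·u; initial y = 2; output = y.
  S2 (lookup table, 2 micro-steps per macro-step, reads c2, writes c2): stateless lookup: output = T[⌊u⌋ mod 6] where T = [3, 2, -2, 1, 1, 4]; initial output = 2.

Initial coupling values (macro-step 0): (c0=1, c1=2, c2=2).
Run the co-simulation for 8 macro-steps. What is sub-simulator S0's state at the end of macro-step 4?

macro 1: S0 reads c1=2 → after 1×micro: 1; S1 reads c0=1 → after 1×micro: 2; S2 reads c2=2 → after 2×micro: -2 ⇒ (c0=1, c1=2, c2=-2)
macro 2: S0 reads c1=2 → after 1×micro: 1; S1 reads c0=1 → after 1×micro: 2; S2 reads c2=-2 → after 2×micro: 1 ⇒ (c0=1, c1=2, c2=1)
macro 3: S0 reads c1=2 → after 1×micro: 1; S1 reads c0=1 → after 1×micro: 2; S2 reads c2=1 → after 2×micro: 2 ⇒ (c0=1, c1=2, c2=2)
macro 4: S0 reads c1=2 → after 1×micro: 1; S1 reads c0=1 → after 1×micro: 2; S2 reads c2=2 → after 2×micro: -2 ⇒ (c0=1, c1=2, c2=-2)
macro 5: S0 reads c1=2 → after 1×micro: 1; S1 reads c0=1 → after 1×micro: 2; S2 reads c2=-2 → after 2×micro: 1 ⇒ (c0=1, c1=2, c2=1)
macro 6: S0 reads c1=2 → after 1×micro: 1; S1 reads c0=1 → after 1×micro: 2; S2 reads c2=1 → after 2×micro: 2 ⇒ (c0=1, c1=2, c2=2)
macro 7: S0 reads c1=2 → after 1×micro: 1; S1 reads c0=1 → after 1×micro: 2; S2 reads c2=2 → after 2×micro: -2 ⇒ (c0=1, c1=2, c2=-2)
macro 8: S0 reads c1=2 → after 1×micro: 1; S1 reads c0=1 → after 1×micro: 2; S2 reads c2=-2 → after 2×micro: 1 ⇒ (c0=1, c1=2, c2=1)

S0 state at macro-step 4 = 1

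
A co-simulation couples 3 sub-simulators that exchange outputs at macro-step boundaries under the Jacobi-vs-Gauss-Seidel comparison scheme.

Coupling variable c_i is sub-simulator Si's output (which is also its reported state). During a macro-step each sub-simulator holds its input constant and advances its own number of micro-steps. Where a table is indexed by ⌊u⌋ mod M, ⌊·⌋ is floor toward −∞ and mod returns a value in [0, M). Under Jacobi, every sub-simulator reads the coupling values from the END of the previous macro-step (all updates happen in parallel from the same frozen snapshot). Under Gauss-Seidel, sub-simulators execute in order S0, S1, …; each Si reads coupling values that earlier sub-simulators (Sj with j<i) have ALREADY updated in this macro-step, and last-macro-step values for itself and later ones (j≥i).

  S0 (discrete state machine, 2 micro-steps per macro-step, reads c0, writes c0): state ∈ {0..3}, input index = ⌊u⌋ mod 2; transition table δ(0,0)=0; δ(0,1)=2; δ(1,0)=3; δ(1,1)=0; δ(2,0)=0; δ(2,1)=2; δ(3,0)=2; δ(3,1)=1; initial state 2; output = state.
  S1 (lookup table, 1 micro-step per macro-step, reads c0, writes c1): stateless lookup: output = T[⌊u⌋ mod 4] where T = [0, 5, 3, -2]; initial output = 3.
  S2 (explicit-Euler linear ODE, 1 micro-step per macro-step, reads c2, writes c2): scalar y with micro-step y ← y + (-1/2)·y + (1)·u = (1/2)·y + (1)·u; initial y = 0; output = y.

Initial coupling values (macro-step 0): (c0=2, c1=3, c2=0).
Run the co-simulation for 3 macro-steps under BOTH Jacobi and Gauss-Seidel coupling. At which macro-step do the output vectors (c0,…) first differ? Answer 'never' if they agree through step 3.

[Jacobi] macro 1: S0 reads c0=2 → after 2×micro: 0; S1 reads c0=2 → after 1×micro: 3; S2 reads c2=0 → after 1×micro: 0 ⇒ (c0=0, c1=3, c2=0)
[Jacobi] macro 2: S0 reads c0=0 → after 2×micro: 0; S1 reads c0=0 → after 1×micro: 0; S2 reads c2=0 → after 1×micro: 0 ⇒ (c0=0, c1=0, c2=0)
[Jacobi] macro 3: S0 reads c0=0 → after 2×micro: 0; S1 reads c0=0 → after 1×micro: 0; S2 reads c2=0 → after 1×micro: 0 ⇒ (c0=0, c1=0, c2=0)
[Gauss-Seidel] macro 1: S0 reads c0=2 → after 2×micro: 0; S1 reads c0=0 → after 1×micro: 0; S2 reads c2=0 → after 1×micro: 0 ⇒ (c0=0, c1=0, c2=0)
[Gauss-Seidel] macro 2: S0 reads c0=0 → after 2×micro: 0; S1 reads c0=0 → after 1×micro: 0; S2 reads c2=0 → after 1×micro: 0 ⇒ (c0=0, c1=0, c2=0)
[Gauss-Seidel] macro 3: S0 reads c0=0 → after 2×micro: 0; S1 reads c0=0 → after 1×micro: 0; S2 reads c2=0 → after 1×micro: 0 ⇒ (c0=0, c1=0, c2=0)

first divergence at macro-step: 1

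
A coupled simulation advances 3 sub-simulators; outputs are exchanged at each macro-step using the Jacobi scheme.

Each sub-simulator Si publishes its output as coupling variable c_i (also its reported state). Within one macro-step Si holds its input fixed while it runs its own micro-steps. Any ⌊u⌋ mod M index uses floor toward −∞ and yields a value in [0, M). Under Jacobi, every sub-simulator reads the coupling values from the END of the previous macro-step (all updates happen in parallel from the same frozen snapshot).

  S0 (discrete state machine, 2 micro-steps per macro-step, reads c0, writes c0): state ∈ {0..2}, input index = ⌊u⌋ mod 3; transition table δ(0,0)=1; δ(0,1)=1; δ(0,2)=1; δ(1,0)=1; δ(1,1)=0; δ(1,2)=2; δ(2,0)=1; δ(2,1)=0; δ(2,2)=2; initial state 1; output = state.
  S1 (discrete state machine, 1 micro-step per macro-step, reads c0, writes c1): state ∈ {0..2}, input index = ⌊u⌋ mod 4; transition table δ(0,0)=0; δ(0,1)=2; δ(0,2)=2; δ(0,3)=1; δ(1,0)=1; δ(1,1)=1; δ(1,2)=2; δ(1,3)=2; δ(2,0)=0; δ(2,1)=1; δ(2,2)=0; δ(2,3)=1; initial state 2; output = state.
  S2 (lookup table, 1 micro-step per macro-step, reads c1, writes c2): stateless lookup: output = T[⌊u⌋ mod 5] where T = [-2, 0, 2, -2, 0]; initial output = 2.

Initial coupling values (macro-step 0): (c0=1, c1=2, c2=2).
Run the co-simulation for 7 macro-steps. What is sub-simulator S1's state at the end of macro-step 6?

S1 state at macro-step 6 = 1

macro 1: S0 reads c0=1 → after 2×micro: 1; S1 reads c0=1 → after 1×micro: 1; S2 reads c1=2 → after 1×micro: 2 ⇒ (c0=1, c1=1, c2=2)
macro 2: S0 reads c0=1 → after 2×micro: 1; S1 reads c0=1 → after 1×micro: 1; S2 reads c1=1 → after 1×micro: 0 ⇒ (c0=1, c1=1, c2=0)
macro 3: S0 reads c0=1 → after 2×micro: 1; S1 reads c0=1 → after 1×micro: 1; S2 reads c1=1 → after 1×micro: 0 ⇒ (c0=1, c1=1, c2=0)
macro 4: S0 reads c0=1 → after 2×micro: 1; S1 reads c0=1 → after 1×micro: 1; S2 reads c1=1 → after 1×micro: 0 ⇒ (c0=1, c1=1, c2=0)
macro 5: S0 reads c0=1 → after 2×micro: 1; S1 reads c0=1 → after 1×micro: 1; S2 reads c1=1 → after 1×micro: 0 ⇒ (c0=1, c1=1, c2=0)
macro 6: S0 reads c0=1 → after 2×micro: 1; S1 reads c0=1 → after 1×micro: 1; S2 reads c1=1 → after 1×micro: 0 ⇒ (c0=1, c1=1, c2=0)
macro 7: S0 reads c0=1 → after 2×micro: 1; S1 reads c0=1 → after 1×micro: 1; S2 reads c1=1 → after 1×micro: 0 ⇒ (c0=1, c1=1, c2=0)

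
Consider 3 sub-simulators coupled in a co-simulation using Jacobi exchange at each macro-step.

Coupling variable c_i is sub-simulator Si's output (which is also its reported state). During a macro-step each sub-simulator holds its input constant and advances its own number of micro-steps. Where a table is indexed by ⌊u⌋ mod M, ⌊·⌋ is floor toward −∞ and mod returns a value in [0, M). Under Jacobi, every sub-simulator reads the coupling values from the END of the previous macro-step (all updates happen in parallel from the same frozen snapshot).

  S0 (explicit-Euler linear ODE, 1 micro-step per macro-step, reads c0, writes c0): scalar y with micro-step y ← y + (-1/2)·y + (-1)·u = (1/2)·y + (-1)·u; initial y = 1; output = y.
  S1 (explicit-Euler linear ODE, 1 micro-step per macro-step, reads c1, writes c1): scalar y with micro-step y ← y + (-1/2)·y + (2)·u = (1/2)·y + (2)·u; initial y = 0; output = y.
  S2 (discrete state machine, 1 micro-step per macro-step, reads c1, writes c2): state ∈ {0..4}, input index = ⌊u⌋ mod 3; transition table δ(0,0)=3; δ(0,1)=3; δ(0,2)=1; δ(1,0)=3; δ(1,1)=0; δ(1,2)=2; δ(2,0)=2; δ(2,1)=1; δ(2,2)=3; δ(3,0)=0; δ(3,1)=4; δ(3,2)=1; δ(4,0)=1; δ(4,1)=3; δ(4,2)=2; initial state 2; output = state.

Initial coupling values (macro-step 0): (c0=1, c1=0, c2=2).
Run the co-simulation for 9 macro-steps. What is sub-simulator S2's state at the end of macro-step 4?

macro 1: S0 reads c0=1 → after 1×micro: -1/2; S1 reads c1=0 → after 1×micro: 0; S2 reads c1=0 → after 1×micro: 2 ⇒ (c0=-1/2, c1=0, c2=2)
macro 2: S0 reads c0=-1/2 → after 1×micro: 1/4; S1 reads c1=0 → after 1×micro: 0; S2 reads c1=0 → after 1×micro: 2 ⇒ (c0=1/4, c1=0, c2=2)
macro 3: S0 reads c0=1/4 → after 1×micro: -1/8; S1 reads c1=0 → after 1×micro: 0; S2 reads c1=0 → after 1×micro: 2 ⇒ (c0=-1/8, c1=0, c2=2)
macro 4: S0 reads c0=-1/8 → after 1×micro: 1/16; S1 reads c1=0 → after 1×micro: 0; S2 reads c1=0 → after 1×micro: 2 ⇒ (c0=1/16, c1=0, c2=2)
macro 5: S0 reads c0=1/16 → after 1×micro: -1/32; S1 reads c1=0 → after 1×micro: 0; S2 reads c1=0 → after 1×micro: 2 ⇒ (c0=-1/32, c1=0, c2=2)
macro 6: S0 reads c0=-1/32 → after 1×micro: 1/64; S1 reads c1=0 → after 1×micro: 0; S2 reads c1=0 → after 1×micro: 2 ⇒ (c0=1/64, c1=0, c2=2)
macro 7: S0 reads c0=1/64 → after 1×micro: -1/128; S1 reads c1=0 → after 1×micro: 0; S2 reads c1=0 → after 1×micro: 2 ⇒ (c0=-1/128, c1=0, c2=2)
macro 8: S0 reads c0=-1/128 → after 1×micro: 1/256; S1 reads c1=0 → after 1×micro: 0; S2 reads c1=0 → after 1×micro: 2 ⇒ (c0=1/256, c1=0, c2=2)
macro 9: S0 reads c0=1/256 → after 1×micro: -1/512; S1 reads c1=0 → after 1×micro: 0; S2 reads c1=0 → after 1×micro: 2 ⇒ (c0=-1/512, c1=0, c2=2)

S2 state at macro-step 4 = 2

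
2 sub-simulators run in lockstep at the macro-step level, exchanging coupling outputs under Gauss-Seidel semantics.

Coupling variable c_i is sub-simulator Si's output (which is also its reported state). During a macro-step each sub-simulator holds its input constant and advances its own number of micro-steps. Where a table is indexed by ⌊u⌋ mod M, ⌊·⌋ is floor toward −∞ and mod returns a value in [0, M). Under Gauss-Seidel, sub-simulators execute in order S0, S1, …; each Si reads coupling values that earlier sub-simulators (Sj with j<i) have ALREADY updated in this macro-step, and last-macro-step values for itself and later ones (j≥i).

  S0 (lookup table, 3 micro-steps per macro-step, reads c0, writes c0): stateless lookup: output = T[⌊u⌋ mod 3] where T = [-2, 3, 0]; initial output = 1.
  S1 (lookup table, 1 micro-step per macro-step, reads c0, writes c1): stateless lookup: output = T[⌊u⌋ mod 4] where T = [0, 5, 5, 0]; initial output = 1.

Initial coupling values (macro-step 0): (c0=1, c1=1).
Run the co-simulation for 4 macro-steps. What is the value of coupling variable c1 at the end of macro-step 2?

macro 1: S0 reads c0=1 → after 3×micro: 3; S1 reads c0=3 → after 1×micro: 0 ⇒ (c0=3, c1=0)
macro 2: S0 reads c0=3 → after 3×micro: -2; S1 reads c0=-2 → after 1×micro: 5 ⇒ (c0=-2, c1=5)
macro 3: S0 reads c0=-2 → after 3×micro: 3; S1 reads c0=3 → after 1×micro: 0 ⇒ (c0=3, c1=0)
macro 4: S0 reads c0=3 → after 3×micro: -2; S1 reads c0=-2 → after 1×micro: 5 ⇒ (c0=-2, c1=5)

c1 at macro-step 2 = 5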